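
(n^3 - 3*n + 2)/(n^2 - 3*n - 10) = (n^2 - 2*n + 1)/(n - 5)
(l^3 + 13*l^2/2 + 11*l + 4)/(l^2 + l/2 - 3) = (2*l^2 + 9*l + 4)/(2*l - 3)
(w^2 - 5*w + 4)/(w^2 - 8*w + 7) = (w - 4)/(w - 7)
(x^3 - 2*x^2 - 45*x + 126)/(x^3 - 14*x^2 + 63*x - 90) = (x + 7)/(x - 5)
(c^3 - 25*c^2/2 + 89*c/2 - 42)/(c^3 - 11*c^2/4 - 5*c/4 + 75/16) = 8*(c^2 - 11*c + 28)/(8*c^2 - 10*c - 25)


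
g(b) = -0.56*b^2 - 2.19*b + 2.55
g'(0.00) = -2.19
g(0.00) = 2.55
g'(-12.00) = 11.25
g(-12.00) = -51.81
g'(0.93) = -3.23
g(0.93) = 0.03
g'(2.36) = -4.83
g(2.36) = -5.74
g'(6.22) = -9.16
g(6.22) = -32.74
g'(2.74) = -5.26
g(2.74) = -7.65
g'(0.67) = -2.94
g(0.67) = 0.83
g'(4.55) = -7.29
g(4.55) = -19.01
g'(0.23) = -2.45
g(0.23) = 2.02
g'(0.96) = -3.27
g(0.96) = -0.07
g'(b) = -1.12*b - 2.19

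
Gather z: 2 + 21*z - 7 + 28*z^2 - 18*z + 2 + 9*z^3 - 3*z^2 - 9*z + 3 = 9*z^3 + 25*z^2 - 6*z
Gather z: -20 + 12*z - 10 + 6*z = 18*z - 30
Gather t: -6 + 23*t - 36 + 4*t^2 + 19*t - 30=4*t^2 + 42*t - 72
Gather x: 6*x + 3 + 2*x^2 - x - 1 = 2*x^2 + 5*x + 2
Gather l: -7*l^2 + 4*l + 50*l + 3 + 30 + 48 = -7*l^2 + 54*l + 81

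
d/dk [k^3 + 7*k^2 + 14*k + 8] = 3*k^2 + 14*k + 14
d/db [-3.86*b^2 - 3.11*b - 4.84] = -7.72*b - 3.11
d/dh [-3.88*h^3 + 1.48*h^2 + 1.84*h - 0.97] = -11.64*h^2 + 2.96*h + 1.84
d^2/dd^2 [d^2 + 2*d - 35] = 2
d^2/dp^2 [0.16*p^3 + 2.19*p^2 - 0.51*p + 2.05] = 0.96*p + 4.38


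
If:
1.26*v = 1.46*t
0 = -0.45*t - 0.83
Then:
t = -1.84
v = -2.14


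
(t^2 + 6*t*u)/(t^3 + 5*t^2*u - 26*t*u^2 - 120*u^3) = t/(t^2 - t*u - 20*u^2)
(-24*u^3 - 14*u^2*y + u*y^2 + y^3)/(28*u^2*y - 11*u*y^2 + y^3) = (6*u^2 + 5*u*y + y^2)/(y*(-7*u + y))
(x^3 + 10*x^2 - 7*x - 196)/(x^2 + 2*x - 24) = (x^2 + 14*x + 49)/(x + 6)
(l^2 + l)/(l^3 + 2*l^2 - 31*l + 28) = l*(l + 1)/(l^3 + 2*l^2 - 31*l + 28)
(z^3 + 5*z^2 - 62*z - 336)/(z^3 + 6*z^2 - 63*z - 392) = (z + 6)/(z + 7)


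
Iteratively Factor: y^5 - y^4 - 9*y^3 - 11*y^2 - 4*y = (y + 1)*(y^4 - 2*y^3 - 7*y^2 - 4*y) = (y + 1)^2*(y^3 - 3*y^2 - 4*y) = y*(y + 1)^2*(y^2 - 3*y - 4) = y*(y + 1)^3*(y - 4)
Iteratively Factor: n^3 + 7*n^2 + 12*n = (n + 4)*(n^2 + 3*n) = (n + 3)*(n + 4)*(n)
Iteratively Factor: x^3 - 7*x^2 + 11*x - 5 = (x - 5)*(x^2 - 2*x + 1) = (x - 5)*(x - 1)*(x - 1)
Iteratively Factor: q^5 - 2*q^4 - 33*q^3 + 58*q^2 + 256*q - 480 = (q + 4)*(q^4 - 6*q^3 - 9*q^2 + 94*q - 120) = (q + 4)^2*(q^3 - 10*q^2 + 31*q - 30) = (q - 3)*(q + 4)^2*(q^2 - 7*q + 10) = (q - 5)*(q - 3)*(q + 4)^2*(q - 2)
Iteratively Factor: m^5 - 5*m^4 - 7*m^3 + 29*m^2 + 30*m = (m)*(m^4 - 5*m^3 - 7*m^2 + 29*m + 30) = m*(m - 5)*(m^3 - 7*m - 6) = m*(m - 5)*(m + 1)*(m^2 - m - 6) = m*(m - 5)*(m - 3)*(m + 1)*(m + 2)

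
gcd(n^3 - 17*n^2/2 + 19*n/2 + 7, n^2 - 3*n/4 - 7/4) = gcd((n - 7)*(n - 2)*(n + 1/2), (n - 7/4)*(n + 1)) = 1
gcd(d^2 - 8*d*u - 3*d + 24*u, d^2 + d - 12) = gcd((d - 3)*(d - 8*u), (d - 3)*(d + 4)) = d - 3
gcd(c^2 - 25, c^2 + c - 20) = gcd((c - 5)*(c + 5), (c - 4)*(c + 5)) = c + 5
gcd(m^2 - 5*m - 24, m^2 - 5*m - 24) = m^2 - 5*m - 24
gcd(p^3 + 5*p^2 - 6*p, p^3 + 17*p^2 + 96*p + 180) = p + 6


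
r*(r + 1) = r^2 + r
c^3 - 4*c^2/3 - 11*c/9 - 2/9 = (c - 2)*(c + 1/3)^2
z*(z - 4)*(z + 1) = z^3 - 3*z^2 - 4*z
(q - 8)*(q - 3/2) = q^2 - 19*q/2 + 12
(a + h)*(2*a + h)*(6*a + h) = 12*a^3 + 20*a^2*h + 9*a*h^2 + h^3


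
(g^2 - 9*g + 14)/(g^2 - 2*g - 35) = (g - 2)/(g + 5)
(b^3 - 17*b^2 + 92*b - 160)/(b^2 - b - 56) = (b^2 - 9*b + 20)/(b + 7)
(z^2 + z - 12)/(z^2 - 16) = (z - 3)/(z - 4)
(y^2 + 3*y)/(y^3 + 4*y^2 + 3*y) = 1/(y + 1)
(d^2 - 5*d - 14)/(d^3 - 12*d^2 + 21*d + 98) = 1/(d - 7)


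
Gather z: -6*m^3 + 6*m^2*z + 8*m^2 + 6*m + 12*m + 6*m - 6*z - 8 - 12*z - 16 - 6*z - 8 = -6*m^3 + 8*m^2 + 24*m + z*(6*m^2 - 24) - 32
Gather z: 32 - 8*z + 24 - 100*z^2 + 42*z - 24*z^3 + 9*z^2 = -24*z^3 - 91*z^2 + 34*z + 56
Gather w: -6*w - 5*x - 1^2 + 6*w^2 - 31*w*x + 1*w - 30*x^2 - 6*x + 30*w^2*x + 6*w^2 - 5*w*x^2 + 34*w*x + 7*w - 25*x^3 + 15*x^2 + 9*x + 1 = w^2*(30*x + 12) + w*(-5*x^2 + 3*x + 2) - 25*x^3 - 15*x^2 - 2*x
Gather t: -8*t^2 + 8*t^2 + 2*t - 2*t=0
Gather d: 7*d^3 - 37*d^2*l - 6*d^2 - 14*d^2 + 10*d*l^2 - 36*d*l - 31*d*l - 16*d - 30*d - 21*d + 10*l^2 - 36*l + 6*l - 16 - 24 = 7*d^3 + d^2*(-37*l - 20) + d*(10*l^2 - 67*l - 67) + 10*l^2 - 30*l - 40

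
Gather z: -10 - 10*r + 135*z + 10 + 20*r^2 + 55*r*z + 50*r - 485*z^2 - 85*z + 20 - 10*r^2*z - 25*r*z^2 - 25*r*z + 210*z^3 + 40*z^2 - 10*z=20*r^2 + 40*r + 210*z^3 + z^2*(-25*r - 445) + z*(-10*r^2 + 30*r + 40) + 20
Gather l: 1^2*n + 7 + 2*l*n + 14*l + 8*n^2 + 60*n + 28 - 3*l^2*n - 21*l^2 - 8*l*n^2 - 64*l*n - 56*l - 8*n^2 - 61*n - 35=l^2*(-3*n - 21) + l*(-8*n^2 - 62*n - 42)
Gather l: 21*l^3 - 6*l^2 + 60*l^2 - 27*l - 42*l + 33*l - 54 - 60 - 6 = 21*l^3 + 54*l^2 - 36*l - 120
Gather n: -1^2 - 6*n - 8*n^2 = -8*n^2 - 6*n - 1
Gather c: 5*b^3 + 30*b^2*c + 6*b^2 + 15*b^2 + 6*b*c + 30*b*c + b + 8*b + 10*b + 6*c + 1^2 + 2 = 5*b^3 + 21*b^2 + 19*b + c*(30*b^2 + 36*b + 6) + 3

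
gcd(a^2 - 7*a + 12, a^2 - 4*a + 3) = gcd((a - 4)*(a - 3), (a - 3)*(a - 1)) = a - 3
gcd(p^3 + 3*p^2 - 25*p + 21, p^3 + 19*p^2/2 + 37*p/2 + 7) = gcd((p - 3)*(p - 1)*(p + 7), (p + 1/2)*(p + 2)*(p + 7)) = p + 7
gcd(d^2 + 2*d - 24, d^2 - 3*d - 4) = d - 4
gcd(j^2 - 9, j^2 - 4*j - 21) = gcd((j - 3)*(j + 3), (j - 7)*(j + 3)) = j + 3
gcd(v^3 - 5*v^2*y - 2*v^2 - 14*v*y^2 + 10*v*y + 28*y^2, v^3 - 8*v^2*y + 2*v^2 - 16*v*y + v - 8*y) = 1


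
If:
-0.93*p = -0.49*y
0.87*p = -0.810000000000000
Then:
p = -0.93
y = -1.77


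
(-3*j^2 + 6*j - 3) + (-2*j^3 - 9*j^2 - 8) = -2*j^3 - 12*j^2 + 6*j - 11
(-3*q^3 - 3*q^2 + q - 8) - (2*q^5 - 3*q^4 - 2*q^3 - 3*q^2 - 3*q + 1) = -2*q^5 + 3*q^4 - q^3 + 4*q - 9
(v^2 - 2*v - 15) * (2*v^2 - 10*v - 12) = 2*v^4 - 14*v^3 - 22*v^2 + 174*v + 180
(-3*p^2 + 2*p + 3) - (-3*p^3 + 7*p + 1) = 3*p^3 - 3*p^2 - 5*p + 2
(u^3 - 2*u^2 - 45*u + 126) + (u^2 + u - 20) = u^3 - u^2 - 44*u + 106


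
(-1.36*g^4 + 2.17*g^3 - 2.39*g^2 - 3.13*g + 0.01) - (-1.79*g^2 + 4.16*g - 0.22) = -1.36*g^4 + 2.17*g^3 - 0.6*g^2 - 7.29*g + 0.23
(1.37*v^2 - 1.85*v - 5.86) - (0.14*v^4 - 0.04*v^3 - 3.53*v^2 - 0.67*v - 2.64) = -0.14*v^4 + 0.04*v^3 + 4.9*v^2 - 1.18*v - 3.22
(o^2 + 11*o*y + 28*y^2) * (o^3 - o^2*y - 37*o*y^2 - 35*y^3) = o^5 + 10*o^4*y - 20*o^3*y^2 - 470*o^2*y^3 - 1421*o*y^4 - 980*y^5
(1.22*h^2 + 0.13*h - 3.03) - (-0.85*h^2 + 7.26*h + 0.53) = 2.07*h^2 - 7.13*h - 3.56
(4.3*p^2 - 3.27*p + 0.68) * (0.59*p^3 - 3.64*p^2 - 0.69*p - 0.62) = 2.537*p^5 - 17.5813*p^4 + 9.337*p^3 - 2.8849*p^2 + 1.5582*p - 0.4216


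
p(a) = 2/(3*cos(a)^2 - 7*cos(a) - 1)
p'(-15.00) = 0.41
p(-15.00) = 0.33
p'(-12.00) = -0.09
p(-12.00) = -0.42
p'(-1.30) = 1.47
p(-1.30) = -0.75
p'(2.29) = -0.68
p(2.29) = 0.41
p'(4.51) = 57.61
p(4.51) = 3.79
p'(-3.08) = 0.02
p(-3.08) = 0.22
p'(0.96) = -0.36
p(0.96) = -0.50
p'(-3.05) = 0.03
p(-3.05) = 0.22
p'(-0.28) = 0.03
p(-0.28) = -0.40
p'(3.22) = 0.03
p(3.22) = 0.22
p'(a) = 2*(6*sin(a)*cos(a) - 7*sin(a))/(3*cos(a)^2 - 7*cos(a) - 1)^2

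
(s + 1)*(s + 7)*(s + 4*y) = s^3 + 4*s^2*y + 8*s^2 + 32*s*y + 7*s + 28*y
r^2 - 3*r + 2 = (r - 2)*(r - 1)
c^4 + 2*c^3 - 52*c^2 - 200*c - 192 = (c - 8)*(c + 2)^2*(c + 6)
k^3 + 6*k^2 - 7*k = k*(k - 1)*(k + 7)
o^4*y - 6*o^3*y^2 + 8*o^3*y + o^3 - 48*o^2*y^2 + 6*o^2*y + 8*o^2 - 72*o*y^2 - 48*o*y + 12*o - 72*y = (o + 2)*(o + 6)*(o - 6*y)*(o*y + 1)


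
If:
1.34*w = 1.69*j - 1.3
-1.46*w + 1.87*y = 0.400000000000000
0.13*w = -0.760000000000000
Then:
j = -3.87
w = -5.85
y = -4.35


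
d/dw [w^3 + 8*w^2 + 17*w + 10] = 3*w^2 + 16*w + 17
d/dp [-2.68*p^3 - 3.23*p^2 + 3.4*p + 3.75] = -8.04*p^2 - 6.46*p + 3.4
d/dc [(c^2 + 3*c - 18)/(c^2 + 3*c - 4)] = 14*(2*c + 3)/(c^2 + 3*c - 4)^2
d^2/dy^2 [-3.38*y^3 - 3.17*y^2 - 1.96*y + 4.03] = -20.28*y - 6.34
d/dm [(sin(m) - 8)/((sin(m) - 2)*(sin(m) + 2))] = (16*sin(m) + cos(m)^2 - 5)*cos(m)/((sin(m) - 2)^2*(sin(m) + 2)^2)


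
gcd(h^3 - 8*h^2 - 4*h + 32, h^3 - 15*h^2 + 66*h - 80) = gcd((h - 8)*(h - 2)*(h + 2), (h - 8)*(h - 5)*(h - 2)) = h^2 - 10*h + 16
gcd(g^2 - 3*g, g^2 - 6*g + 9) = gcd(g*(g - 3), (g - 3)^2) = g - 3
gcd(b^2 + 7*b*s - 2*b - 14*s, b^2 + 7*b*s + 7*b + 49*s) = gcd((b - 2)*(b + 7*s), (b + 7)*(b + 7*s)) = b + 7*s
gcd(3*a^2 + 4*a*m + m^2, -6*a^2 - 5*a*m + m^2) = a + m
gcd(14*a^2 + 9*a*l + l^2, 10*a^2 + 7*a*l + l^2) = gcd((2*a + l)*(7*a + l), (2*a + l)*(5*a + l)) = 2*a + l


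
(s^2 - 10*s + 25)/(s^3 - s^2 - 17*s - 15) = (s - 5)/(s^2 + 4*s + 3)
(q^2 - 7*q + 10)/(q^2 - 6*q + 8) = (q - 5)/(q - 4)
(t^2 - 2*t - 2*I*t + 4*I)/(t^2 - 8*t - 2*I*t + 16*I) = (t - 2)/(t - 8)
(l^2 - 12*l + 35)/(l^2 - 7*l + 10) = (l - 7)/(l - 2)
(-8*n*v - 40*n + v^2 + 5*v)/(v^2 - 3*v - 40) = (-8*n + v)/(v - 8)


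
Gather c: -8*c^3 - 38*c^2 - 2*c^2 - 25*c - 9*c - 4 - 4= -8*c^3 - 40*c^2 - 34*c - 8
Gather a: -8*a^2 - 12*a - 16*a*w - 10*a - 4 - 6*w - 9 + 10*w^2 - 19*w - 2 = -8*a^2 + a*(-16*w - 22) + 10*w^2 - 25*w - 15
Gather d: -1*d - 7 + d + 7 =0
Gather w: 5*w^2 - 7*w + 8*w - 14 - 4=5*w^2 + w - 18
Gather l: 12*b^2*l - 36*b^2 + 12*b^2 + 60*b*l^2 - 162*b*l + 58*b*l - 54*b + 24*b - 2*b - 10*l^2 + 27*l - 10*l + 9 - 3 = -24*b^2 - 32*b + l^2*(60*b - 10) + l*(12*b^2 - 104*b + 17) + 6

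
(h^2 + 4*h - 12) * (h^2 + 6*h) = h^4 + 10*h^3 + 12*h^2 - 72*h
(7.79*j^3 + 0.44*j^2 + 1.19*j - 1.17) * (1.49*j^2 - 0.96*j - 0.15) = 11.6071*j^5 - 6.8228*j^4 + 0.1822*j^3 - 2.9517*j^2 + 0.9447*j + 0.1755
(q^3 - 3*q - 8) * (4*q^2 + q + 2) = 4*q^5 + q^4 - 10*q^3 - 35*q^2 - 14*q - 16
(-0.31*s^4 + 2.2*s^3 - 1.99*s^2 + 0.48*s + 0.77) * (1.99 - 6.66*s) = 2.0646*s^5 - 15.2689*s^4 + 17.6314*s^3 - 7.1569*s^2 - 4.173*s + 1.5323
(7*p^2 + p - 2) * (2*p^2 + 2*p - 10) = 14*p^4 + 16*p^3 - 72*p^2 - 14*p + 20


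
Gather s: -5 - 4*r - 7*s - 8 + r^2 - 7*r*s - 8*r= r^2 - 12*r + s*(-7*r - 7) - 13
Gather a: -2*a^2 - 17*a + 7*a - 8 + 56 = -2*a^2 - 10*a + 48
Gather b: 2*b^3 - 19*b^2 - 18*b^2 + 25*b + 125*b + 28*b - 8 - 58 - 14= 2*b^3 - 37*b^2 + 178*b - 80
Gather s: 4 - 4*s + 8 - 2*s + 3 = 15 - 6*s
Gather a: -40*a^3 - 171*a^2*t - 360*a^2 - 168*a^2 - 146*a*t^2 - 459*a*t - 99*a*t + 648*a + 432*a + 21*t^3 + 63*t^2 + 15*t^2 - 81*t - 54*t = -40*a^3 + a^2*(-171*t - 528) + a*(-146*t^2 - 558*t + 1080) + 21*t^3 + 78*t^2 - 135*t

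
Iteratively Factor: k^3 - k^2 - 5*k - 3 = (k + 1)*(k^2 - 2*k - 3) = (k - 3)*(k + 1)*(k + 1)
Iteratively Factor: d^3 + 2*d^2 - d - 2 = (d - 1)*(d^2 + 3*d + 2) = (d - 1)*(d + 1)*(d + 2)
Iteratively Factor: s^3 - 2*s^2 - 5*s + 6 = (s - 1)*(s^2 - s - 6) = (s - 3)*(s - 1)*(s + 2)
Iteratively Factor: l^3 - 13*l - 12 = (l + 3)*(l^2 - 3*l - 4) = (l - 4)*(l + 3)*(l + 1)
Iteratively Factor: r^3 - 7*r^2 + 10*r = (r)*(r^2 - 7*r + 10) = r*(r - 2)*(r - 5)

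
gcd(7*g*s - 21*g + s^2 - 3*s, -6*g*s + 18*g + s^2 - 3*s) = s - 3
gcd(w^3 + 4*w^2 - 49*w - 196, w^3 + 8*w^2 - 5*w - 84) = w^2 + 11*w + 28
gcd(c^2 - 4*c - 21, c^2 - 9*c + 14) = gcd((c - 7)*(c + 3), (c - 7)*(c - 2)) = c - 7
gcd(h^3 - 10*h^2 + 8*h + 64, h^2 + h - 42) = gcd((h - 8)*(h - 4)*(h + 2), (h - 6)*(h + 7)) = 1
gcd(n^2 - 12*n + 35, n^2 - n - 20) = n - 5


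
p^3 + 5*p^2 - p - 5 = (p - 1)*(p + 1)*(p + 5)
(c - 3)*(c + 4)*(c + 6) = c^3 + 7*c^2 - 6*c - 72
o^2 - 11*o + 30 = (o - 6)*(o - 5)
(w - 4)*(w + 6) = w^2 + 2*w - 24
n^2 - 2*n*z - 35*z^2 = (n - 7*z)*(n + 5*z)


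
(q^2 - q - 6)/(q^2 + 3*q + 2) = (q - 3)/(q + 1)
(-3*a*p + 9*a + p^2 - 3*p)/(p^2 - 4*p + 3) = (-3*a + p)/(p - 1)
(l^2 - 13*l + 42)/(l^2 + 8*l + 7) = (l^2 - 13*l + 42)/(l^2 + 8*l + 7)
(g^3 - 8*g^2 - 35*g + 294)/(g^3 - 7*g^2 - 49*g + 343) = (g + 6)/(g + 7)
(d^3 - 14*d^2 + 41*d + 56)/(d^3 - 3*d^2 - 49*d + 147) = (d^2 - 7*d - 8)/(d^2 + 4*d - 21)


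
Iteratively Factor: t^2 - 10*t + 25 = (t - 5)*(t - 5)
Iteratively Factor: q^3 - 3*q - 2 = (q + 1)*(q^2 - q - 2) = (q - 2)*(q + 1)*(q + 1)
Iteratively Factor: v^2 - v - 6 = (v + 2)*(v - 3)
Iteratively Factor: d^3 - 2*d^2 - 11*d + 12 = (d - 1)*(d^2 - d - 12) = (d - 1)*(d + 3)*(d - 4)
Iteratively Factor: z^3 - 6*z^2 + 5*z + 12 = (z - 4)*(z^2 - 2*z - 3) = (z - 4)*(z + 1)*(z - 3)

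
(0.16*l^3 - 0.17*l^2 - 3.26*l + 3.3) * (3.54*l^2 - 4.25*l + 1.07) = 0.5664*l^5 - 1.2818*l^4 - 10.6467*l^3 + 25.3551*l^2 - 17.5132*l + 3.531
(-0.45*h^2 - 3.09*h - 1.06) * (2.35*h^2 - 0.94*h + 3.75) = -1.0575*h^4 - 6.8385*h^3 - 1.2739*h^2 - 10.5911*h - 3.975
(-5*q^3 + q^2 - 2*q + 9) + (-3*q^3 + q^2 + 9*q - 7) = -8*q^3 + 2*q^2 + 7*q + 2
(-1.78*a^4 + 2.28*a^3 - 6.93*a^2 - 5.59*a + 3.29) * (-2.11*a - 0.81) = 3.7558*a^5 - 3.369*a^4 + 12.7755*a^3 + 17.4082*a^2 - 2.414*a - 2.6649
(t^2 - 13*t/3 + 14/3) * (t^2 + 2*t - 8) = t^4 - 7*t^3/3 - 12*t^2 + 44*t - 112/3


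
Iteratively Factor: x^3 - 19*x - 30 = (x - 5)*(x^2 + 5*x + 6) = (x - 5)*(x + 2)*(x + 3)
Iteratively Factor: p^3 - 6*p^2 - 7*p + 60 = (p + 3)*(p^2 - 9*p + 20) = (p - 5)*(p + 3)*(p - 4)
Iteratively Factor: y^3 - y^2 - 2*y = (y - 2)*(y^2 + y) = (y - 2)*(y + 1)*(y)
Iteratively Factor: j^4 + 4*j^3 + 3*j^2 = (j + 3)*(j^3 + j^2) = j*(j + 3)*(j^2 + j) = j*(j + 1)*(j + 3)*(j)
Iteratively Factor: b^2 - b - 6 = (b - 3)*(b + 2)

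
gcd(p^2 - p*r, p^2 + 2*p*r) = p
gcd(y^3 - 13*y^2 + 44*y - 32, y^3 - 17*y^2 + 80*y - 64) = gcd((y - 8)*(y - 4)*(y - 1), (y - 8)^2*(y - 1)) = y^2 - 9*y + 8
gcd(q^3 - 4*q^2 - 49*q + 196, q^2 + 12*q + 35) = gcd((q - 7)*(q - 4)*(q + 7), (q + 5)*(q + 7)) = q + 7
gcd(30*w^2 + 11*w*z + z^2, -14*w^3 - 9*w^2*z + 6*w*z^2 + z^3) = 1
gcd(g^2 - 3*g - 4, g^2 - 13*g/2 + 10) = g - 4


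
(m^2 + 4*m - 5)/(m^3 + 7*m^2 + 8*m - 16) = (m + 5)/(m^2 + 8*m + 16)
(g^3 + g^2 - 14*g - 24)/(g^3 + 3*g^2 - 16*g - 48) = (g + 2)/(g + 4)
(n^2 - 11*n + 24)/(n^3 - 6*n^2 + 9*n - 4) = (n^2 - 11*n + 24)/(n^3 - 6*n^2 + 9*n - 4)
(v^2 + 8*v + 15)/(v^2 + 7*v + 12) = (v + 5)/(v + 4)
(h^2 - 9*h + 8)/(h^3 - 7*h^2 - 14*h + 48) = (h - 1)/(h^2 + h - 6)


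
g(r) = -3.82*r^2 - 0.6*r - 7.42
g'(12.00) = -92.28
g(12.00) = -564.70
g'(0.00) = -0.60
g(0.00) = -7.42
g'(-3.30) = 24.61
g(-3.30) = -47.04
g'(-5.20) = 39.13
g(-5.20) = -107.59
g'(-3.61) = 26.98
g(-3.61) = -55.04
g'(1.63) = -13.05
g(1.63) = -18.55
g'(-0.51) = 3.30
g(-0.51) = -8.11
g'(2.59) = -20.39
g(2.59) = -34.60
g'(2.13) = -16.87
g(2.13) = -26.03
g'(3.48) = -27.19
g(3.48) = -55.77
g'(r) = -7.64*r - 0.6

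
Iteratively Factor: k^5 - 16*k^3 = (k)*(k^4 - 16*k^2) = k*(k + 4)*(k^3 - 4*k^2) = k^2*(k + 4)*(k^2 - 4*k) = k^2*(k - 4)*(k + 4)*(k)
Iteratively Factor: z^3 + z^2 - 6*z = (z)*(z^2 + z - 6) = z*(z - 2)*(z + 3)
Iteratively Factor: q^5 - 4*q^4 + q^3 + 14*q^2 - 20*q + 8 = (q - 2)*(q^4 - 2*q^3 - 3*q^2 + 8*q - 4) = (q - 2)^2*(q^3 - 3*q + 2) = (q - 2)^2*(q - 1)*(q^2 + q - 2) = (q - 2)^2*(q - 1)^2*(q + 2)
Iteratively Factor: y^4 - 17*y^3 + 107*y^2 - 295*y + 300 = (y - 5)*(y^3 - 12*y^2 + 47*y - 60) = (y - 5)*(y - 3)*(y^2 - 9*y + 20) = (y - 5)^2*(y - 3)*(y - 4)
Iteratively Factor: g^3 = (g)*(g^2) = g^2*(g)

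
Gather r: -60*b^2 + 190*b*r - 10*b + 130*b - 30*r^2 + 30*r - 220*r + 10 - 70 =-60*b^2 + 120*b - 30*r^2 + r*(190*b - 190) - 60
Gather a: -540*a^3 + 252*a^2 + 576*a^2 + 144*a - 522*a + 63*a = -540*a^3 + 828*a^2 - 315*a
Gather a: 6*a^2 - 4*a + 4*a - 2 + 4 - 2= 6*a^2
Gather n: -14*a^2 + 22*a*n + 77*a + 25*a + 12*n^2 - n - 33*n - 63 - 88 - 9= -14*a^2 + 102*a + 12*n^2 + n*(22*a - 34) - 160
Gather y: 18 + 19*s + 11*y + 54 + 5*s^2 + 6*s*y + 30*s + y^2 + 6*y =5*s^2 + 49*s + y^2 + y*(6*s + 17) + 72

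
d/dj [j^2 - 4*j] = 2*j - 4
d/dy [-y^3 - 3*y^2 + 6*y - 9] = -3*y^2 - 6*y + 6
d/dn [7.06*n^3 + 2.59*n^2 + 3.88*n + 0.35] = 21.18*n^2 + 5.18*n + 3.88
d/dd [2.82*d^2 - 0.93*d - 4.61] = 5.64*d - 0.93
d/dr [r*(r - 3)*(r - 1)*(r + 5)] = 4*r^3 + 3*r^2 - 34*r + 15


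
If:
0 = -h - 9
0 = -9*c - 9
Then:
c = -1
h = -9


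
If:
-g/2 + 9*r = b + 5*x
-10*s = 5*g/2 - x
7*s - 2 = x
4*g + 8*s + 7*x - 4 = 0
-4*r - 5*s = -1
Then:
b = -6149/1044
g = -112/87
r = -269/1044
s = 106/261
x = 220/261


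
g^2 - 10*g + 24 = (g - 6)*(g - 4)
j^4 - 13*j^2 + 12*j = j*(j - 3)*(j - 1)*(j + 4)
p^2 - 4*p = p*(p - 4)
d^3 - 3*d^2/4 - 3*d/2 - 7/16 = (d - 7/4)*(d + 1/2)^2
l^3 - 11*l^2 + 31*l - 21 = (l - 7)*(l - 3)*(l - 1)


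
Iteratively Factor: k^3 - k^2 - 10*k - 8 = (k - 4)*(k^2 + 3*k + 2) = (k - 4)*(k + 1)*(k + 2)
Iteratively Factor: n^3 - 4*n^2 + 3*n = (n - 3)*(n^2 - n) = n*(n - 3)*(n - 1)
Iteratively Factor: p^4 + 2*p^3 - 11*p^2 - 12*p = (p)*(p^3 + 2*p^2 - 11*p - 12) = p*(p - 3)*(p^2 + 5*p + 4) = p*(p - 3)*(p + 1)*(p + 4)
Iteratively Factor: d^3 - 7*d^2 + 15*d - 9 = (d - 3)*(d^2 - 4*d + 3) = (d - 3)*(d - 1)*(d - 3)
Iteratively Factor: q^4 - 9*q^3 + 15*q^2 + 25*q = (q - 5)*(q^3 - 4*q^2 - 5*q) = (q - 5)*(q + 1)*(q^2 - 5*q) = q*(q - 5)*(q + 1)*(q - 5)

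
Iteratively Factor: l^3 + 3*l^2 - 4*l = (l)*(l^2 + 3*l - 4) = l*(l + 4)*(l - 1)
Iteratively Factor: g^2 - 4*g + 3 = (g - 3)*(g - 1)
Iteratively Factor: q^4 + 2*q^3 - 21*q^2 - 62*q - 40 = (q - 5)*(q^3 + 7*q^2 + 14*q + 8) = (q - 5)*(q + 2)*(q^2 + 5*q + 4) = (q - 5)*(q + 2)*(q + 4)*(q + 1)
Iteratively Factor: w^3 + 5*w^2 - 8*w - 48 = (w + 4)*(w^2 + w - 12) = (w - 3)*(w + 4)*(w + 4)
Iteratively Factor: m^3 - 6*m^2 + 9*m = (m)*(m^2 - 6*m + 9) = m*(m - 3)*(m - 3)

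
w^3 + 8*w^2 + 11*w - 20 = (w - 1)*(w + 4)*(w + 5)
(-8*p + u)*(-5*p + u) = 40*p^2 - 13*p*u + u^2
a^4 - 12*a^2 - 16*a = a*(a - 4)*(a + 2)^2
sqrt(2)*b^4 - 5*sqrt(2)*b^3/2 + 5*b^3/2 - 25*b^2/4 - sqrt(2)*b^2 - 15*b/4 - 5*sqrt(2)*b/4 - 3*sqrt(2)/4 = (b - 3)*(b + 1/2)*(b + sqrt(2))*(sqrt(2)*b + 1/2)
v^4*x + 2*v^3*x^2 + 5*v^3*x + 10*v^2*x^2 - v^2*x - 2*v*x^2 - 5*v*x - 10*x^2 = (v - 1)*(v + 5)*(v + 2*x)*(v*x + x)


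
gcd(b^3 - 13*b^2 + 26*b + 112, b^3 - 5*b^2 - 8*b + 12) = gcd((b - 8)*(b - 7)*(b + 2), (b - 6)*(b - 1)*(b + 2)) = b + 2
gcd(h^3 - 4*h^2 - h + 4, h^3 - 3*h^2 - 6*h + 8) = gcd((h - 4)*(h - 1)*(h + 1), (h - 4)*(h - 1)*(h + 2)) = h^2 - 5*h + 4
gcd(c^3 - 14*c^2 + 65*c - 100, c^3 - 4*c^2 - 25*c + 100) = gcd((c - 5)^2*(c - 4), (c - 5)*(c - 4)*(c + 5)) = c^2 - 9*c + 20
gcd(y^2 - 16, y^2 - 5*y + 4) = y - 4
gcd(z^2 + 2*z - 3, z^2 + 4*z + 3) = z + 3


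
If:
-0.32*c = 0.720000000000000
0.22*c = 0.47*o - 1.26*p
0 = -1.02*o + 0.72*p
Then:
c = -2.25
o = 0.38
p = 0.53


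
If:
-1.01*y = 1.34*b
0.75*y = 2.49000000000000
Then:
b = -2.50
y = 3.32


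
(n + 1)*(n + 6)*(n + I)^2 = n^4 + 7*n^3 + 2*I*n^3 + 5*n^2 + 14*I*n^2 - 7*n + 12*I*n - 6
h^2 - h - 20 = (h - 5)*(h + 4)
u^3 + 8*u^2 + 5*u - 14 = (u - 1)*(u + 2)*(u + 7)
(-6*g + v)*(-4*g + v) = 24*g^2 - 10*g*v + v^2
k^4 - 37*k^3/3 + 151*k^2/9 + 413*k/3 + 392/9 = (k - 8)*(k - 7)*(k + 1/3)*(k + 7/3)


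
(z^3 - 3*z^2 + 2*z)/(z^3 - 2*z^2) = (z - 1)/z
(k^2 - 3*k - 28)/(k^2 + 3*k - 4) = (k - 7)/(k - 1)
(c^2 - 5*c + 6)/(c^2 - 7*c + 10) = (c - 3)/(c - 5)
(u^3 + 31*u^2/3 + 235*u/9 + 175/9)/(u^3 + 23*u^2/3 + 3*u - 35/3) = (u + 5/3)/(u - 1)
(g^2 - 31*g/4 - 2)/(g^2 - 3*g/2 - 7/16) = 4*(g - 8)/(4*g - 7)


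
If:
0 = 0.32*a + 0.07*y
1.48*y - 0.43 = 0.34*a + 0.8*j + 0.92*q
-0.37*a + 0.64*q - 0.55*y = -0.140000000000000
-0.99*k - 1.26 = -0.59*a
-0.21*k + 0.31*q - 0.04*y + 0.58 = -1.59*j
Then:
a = 0.04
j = -0.47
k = -1.25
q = -0.34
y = -0.17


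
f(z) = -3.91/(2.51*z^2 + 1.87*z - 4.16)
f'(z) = -3.91*(-5.02*z - 1.87)/(2.51*z^2 + 1.87*z - 4.16)^2 = (19.6282*z + 7.3117)/(2.51*z^2 + 1.87*z - 4.16)^2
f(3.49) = -0.12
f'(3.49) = 0.07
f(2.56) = -0.23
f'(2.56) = 0.20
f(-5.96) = -0.05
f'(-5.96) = -0.02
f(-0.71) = 0.93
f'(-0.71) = -0.37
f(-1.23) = 1.47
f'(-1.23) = -2.37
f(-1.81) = -5.76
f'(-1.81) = -61.32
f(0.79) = 3.50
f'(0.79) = 18.31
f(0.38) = 1.27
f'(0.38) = 1.55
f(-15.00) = -0.01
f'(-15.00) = -0.00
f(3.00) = -0.16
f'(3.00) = 0.11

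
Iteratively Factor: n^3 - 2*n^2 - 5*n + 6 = (n + 2)*(n^2 - 4*n + 3) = (n - 1)*(n + 2)*(n - 3)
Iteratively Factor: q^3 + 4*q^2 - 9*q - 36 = (q + 4)*(q^2 - 9) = (q + 3)*(q + 4)*(q - 3)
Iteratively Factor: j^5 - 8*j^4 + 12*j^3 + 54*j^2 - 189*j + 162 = (j - 3)*(j^4 - 5*j^3 - 3*j^2 + 45*j - 54) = (j - 3)*(j + 3)*(j^3 - 8*j^2 + 21*j - 18) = (j - 3)*(j - 2)*(j + 3)*(j^2 - 6*j + 9) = (j - 3)^2*(j - 2)*(j + 3)*(j - 3)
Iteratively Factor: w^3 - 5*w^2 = (w)*(w^2 - 5*w) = w*(w - 5)*(w)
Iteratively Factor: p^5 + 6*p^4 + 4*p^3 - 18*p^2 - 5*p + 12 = (p + 3)*(p^4 + 3*p^3 - 5*p^2 - 3*p + 4) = (p + 3)*(p + 4)*(p^3 - p^2 - p + 1) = (p + 1)*(p + 3)*(p + 4)*(p^2 - 2*p + 1) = (p - 1)*(p + 1)*(p + 3)*(p + 4)*(p - 1)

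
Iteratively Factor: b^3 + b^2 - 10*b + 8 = (b - 1)*(b^2 + 2*b - 8) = (b - 1)*(b + 4)*(b - 2)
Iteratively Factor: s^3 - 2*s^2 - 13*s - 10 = (s + 2)*(s^2 - 4*s - 5) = (s - 5)*(s + 2)*(s + 1)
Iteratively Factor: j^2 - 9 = (j - 3)*(j + 3)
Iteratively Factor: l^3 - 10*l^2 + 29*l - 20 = (l - 5)*(l^2 - 5*l + 4) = (l - 5)*(l - 4)*(l - 1)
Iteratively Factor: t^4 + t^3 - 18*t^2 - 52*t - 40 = (t + 2)*(t^3 - t^2 - 16*t - 20) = (t + 2)^2*(t^2 - 3*t - 10) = (t - 5)*(t + 2)^2*(t + 2)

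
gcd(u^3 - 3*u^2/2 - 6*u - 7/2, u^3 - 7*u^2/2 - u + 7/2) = u^2 - 5*u/2 - 7/2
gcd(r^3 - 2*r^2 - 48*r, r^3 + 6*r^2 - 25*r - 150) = r + 6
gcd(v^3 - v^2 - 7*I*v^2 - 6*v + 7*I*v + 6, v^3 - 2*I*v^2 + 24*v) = v - 6*I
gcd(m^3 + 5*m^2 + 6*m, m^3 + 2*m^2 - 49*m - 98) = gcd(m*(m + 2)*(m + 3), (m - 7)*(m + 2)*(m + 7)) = m + 2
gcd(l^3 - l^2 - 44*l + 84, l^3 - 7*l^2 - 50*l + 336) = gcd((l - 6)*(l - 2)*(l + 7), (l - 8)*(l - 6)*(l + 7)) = l^2 + l - 42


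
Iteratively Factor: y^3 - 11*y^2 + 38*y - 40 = (y - 5)*(y^2 - 6*y + 8) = (y - 5)*(y - 2)*(y - 4)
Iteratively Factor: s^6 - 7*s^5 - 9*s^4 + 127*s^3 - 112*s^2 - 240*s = (s + 1)*(s^5 - 8*s^4 - s^3 + 128*s^2 - 240*s) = (s - 3)*(s + 1)*(s^4 - 5*s^3 - 16*s^2 + 80*s) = (s - 5)*(s - 3)*(s + 1)*(s^3 - 16*s) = (s - 5)*(s - 3)*(s + 1)*(s + 4)*(s^2 - 4*s) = (s - 5)*(s - 4)*(s - 3)*(s + 1)*(s + 4)*(s)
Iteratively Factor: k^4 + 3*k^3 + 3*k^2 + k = (k + 1)*(k^3 + 2*k^2 + k) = k*(k + 1)*(k^2 + 2*k + 1) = k*(k + 1)^2*(k + 1)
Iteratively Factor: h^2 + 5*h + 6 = (h + 2)*(h + 3)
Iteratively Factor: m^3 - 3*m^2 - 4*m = (m - 4)*(m^2 + m) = m*(m - 4)*(m + 1)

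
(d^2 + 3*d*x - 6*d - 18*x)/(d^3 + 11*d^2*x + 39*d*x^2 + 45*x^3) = (d - 6)/(d^2 + 8*d*x + 15*x^2)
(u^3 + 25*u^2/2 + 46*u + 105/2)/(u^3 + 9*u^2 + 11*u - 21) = (u + 5/2)/(u - 1)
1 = 1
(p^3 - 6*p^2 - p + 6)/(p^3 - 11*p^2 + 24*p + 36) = (p - 1)/(p - 6)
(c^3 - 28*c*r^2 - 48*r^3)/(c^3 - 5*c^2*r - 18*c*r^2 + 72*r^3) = (-c - 2*r)/(-c + 3*r)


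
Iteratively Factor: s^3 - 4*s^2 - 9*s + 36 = (s - 3)*(s^2 - s - 12) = (s - 4)*(s - 3)*(s + 3)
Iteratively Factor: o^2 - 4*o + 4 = (o - 2)*(o - 2)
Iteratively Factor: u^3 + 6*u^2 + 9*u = (u + 3)*(u^2 + 3*u) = (u + 3)^2*(u)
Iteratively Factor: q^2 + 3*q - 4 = (q - 1)*(q + 4)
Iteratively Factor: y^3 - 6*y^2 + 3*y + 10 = (y - 5)*(y^2 - y - 2) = (y - 5)*(y - 2)*(y + 1)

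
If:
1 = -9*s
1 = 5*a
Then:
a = 1/5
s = -1/9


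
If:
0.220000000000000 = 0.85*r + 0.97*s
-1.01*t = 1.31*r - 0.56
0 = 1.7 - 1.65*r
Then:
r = 1.03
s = -0.68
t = -0.78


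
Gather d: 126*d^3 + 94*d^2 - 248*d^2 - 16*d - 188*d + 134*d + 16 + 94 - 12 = 126*d^3 - 154*d^2 - 70*d + 98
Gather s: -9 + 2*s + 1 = 2*s - 8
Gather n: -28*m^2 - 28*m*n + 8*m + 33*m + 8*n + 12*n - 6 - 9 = -28*m^2 + 41*m + n*(20 - 28*m) - 15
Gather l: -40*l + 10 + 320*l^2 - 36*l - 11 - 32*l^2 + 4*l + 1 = 288*l^2 - 72*l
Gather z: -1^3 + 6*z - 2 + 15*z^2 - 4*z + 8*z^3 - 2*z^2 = 8*z^3 + 13*z^2 + 2*z - 3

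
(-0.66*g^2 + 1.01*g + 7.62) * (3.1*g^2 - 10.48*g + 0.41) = -2.046*g^4 + 10.0478*g^3 + 12.7666*g^2 - 79.4435*g + 3.1242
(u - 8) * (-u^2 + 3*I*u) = -u^3 + 8*u^2 + 3*I*u^2 - 24*I*u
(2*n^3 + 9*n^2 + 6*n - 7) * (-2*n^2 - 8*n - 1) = -4*n^5 - 34*n^4 - 86*n^3 - 43*n^2 + 50*n + 7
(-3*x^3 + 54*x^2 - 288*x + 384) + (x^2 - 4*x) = -3*x^3 + 55*x^2 - 292*x + 384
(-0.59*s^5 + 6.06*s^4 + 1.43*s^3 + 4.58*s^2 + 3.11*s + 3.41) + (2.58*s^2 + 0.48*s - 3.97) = -0.59*s^5 + 6.06*s^4 + 1.43*s^3 + 7.16*s^2 + 3.59*s - 0.56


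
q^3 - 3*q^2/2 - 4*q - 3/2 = (q - 3)*(q + 1/2)*(q + 1)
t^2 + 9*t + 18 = (t + 3)*(t + 6)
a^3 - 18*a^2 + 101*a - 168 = (a - 8)*(a - 7)*(a - 3)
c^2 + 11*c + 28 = (c + 4)*(c + 7)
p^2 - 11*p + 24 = (p - 8)*(p - 3)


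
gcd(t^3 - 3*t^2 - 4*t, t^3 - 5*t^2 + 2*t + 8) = t^2 - 3*t - 4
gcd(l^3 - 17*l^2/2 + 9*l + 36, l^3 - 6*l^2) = l - 6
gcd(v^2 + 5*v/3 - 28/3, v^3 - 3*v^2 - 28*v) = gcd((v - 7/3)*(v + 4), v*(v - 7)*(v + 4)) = v + 4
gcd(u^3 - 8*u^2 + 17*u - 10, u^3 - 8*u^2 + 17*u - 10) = u^3 - 8*u^2 + 17*u - 10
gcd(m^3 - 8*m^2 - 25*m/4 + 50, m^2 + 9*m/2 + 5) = m + 5/2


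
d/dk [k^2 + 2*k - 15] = 2*k + 2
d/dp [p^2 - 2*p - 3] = 2*p - 2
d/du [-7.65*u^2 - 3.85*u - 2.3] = -15.3*u - 3.85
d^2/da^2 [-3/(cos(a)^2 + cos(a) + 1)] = 3*(4*sin(a)^4 + sin(a)^2 - 19*cos(a)/4 + 3*cos(3*a)/4 - 5)/(-sin(a)^2 + cos(a) + 2)^3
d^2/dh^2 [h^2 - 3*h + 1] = 2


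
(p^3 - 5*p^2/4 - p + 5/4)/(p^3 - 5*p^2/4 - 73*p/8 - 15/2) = 2*(-4*p^3 + 5*p^2 + 4*p - 5)/(-8*p^3 + 10*p^2 + 73*p + 60)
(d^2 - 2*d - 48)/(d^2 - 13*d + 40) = (d + 6)/(d - 5)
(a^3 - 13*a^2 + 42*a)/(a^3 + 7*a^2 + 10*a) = (a^2 - 13*a + 42)/(a^2 + 7*a + 10)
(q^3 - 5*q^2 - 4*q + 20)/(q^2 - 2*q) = q - 3 - 10/q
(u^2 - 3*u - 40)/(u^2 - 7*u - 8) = (u + 5)/(u + 1)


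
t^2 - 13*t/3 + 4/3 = (t - 4)*(t - 1/3)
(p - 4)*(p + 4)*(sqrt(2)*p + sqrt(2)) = sqrt(2)*p^3 + sqrt(2)*p^2 - 16*sqrt(2)*p - 16*sqrt(2)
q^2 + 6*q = q*(q + 6)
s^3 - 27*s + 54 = (s - 3)^2*(s + 6)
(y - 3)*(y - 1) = y^2 - 4*y + 3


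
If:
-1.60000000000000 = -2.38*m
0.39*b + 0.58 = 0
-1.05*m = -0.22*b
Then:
No Solution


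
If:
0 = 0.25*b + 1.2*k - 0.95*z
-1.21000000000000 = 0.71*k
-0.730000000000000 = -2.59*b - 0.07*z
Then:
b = 0.34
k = -1.70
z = -2.06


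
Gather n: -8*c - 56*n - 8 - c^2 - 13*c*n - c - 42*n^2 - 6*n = -c^2 - 9*c - 42*n^2 + n*(-13*c - 62) - 8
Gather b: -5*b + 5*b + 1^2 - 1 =0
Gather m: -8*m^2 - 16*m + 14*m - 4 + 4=-8*m^2 - 2*m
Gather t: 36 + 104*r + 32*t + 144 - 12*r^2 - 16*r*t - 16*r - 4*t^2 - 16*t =-12*r^2 + 88*r - 4*t^2 + t*(16 - 16*r) + 180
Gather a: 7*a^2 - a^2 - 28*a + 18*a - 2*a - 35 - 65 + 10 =6*a^2 - 12*a - 90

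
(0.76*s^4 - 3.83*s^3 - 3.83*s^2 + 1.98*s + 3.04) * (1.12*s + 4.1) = 0.8512*s^5 - 1.1736*s^4 - 19.9926*s^3 - 13.4854*s^2 + 11.5228*s + 12.464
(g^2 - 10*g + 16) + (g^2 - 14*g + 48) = 2*g^2 - 24*g + 64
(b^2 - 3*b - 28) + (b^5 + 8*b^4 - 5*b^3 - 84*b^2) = b^5 + 8*b^4 - 5*b^3 - 83*b^2 - 3*b - 28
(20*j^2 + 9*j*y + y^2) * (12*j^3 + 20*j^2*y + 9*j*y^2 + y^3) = 240*j^5 + 508*j^4*y + 372*j^3*y^2 + 121*j^2*y^3 + 18*j*y^4 + y^5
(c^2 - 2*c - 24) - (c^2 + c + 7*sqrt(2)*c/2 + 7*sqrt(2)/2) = -7*sqrt(2)*c/2 - 3*c - 24 - 7*sqrt(2)/2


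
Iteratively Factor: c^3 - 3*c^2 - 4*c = (c + 1)*(c^2 - 4*c) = c*(c + 1)*(c - 4)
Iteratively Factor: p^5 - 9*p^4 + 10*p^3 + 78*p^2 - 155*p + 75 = (p - 1)*(p^4 - 8*p^3 + 2*p^2 + 80*p - 75) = (p - 1)^2*(p^3 - 7*p^2 - 5*p + 75) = (p - 1)^2*(p + 3)*(p^2 - 10*p + 25) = (p - 5)*(p - 1)^2*(p + 3)*(p - 5)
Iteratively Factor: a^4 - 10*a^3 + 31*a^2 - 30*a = (a - 2)*(a^3 - 8*a^2 + 15*a) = (a - 3)*(a - 2)*(a^2 - 5*a) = a*(a - 3)*(a - 2)*(a - 5)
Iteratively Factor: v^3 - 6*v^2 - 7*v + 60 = (v - 4)*(v^2 - 2*v - 15) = (v - 5)*(v - 4)*(v + 3)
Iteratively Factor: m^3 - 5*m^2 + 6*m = (m)*(m^2 - 5*m + 6) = m*(m - 3)*(m - 2)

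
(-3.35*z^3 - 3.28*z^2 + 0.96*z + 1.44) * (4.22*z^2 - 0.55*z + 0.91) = -14.137*z^5 - 11.9991*z^4 + 2.8067*z^3 + 2.564*z^2 + 0.0816*z + 1.3104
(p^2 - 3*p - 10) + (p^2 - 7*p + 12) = 2*p^2 - 10*p + 2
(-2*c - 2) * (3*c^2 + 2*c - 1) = -6*c^3 - 10*c^2 - 2*c + 2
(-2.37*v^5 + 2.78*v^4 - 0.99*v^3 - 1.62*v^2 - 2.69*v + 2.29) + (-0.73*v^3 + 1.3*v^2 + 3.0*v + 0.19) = -2.37*v^5 + 2.78*v^4 - 1.72*v^3 - 0.32*v^2 + 0.31*v + 2.48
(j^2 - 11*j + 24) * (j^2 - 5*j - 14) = j^4 - 16*j^3 + 65*j^2 + 34*j - 336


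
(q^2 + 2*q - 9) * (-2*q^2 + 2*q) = -2*q^4 - 2*q^3 + 22*q^2 - 18*q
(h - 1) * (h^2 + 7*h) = h^3 + 6*h^2 - 7*h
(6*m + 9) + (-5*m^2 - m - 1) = -5*m^2 + 5*m + 8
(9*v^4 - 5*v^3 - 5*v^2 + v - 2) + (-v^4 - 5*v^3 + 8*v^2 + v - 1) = 8*v^4 - 10*v^3 + 3*v^2 + 2*v - 3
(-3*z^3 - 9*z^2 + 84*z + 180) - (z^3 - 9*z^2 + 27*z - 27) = -4*z^3 + 57*z + 207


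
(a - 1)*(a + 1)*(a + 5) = a^3 + 5*a^2 - a - 5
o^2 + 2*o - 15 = (o - 3)*(o + 5)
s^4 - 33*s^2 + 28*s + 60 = (s - 5)*(s - 2)*(s + 1)*(s + 6)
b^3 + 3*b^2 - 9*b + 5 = (b - 1)^2*(b + 5)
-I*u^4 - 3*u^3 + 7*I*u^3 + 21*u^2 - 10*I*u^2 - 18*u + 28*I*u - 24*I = (u - 6)*(u - 4*I)*(u + I)*(-I*u + I)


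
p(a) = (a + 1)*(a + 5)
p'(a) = 2*a + 6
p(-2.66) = -3.88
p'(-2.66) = 0.68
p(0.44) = 7.83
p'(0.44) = 6.88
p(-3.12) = -3.99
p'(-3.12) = -0.24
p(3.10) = 33.21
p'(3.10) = 12.20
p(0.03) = 5.18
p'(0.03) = 6.06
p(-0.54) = 2.05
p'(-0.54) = 4.92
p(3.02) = 32.24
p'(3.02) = 12.04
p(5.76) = 72.74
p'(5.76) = 17.52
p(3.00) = 32.00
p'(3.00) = 12.00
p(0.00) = 5.00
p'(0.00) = 6.00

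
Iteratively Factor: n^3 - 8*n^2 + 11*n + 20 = (n - 5)*(n^2 - 3*n - 4) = (n - 5)*(n - 4)*(n + 1)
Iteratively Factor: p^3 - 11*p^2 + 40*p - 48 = (p - 3)*(p^2 - 8*p + 16) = (p - 4)*(p - 3)*(p - 4)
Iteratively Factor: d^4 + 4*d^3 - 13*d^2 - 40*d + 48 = (d + 4)*(d^3 - 13*d + 12) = (d - 1)*(d + 4)*(d^2 + d - 12) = (d - 3)*(d - 1)*(d + 4)*(d + 4)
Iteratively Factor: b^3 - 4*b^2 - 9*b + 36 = (b + 3)*(b^2 - 7*b + 12) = (b - 4)*(b + 3)*(b - 3)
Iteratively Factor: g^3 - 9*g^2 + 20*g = (g)*(g^2 - 9*g + 20) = g*(g - 5)*(g - 4)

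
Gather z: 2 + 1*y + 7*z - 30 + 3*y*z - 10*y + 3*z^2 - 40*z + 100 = -9*y + 3*z^2 + z*(3*y - 33) + 72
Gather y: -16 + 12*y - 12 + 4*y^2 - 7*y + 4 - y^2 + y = 3*y^2 + 6*y - 24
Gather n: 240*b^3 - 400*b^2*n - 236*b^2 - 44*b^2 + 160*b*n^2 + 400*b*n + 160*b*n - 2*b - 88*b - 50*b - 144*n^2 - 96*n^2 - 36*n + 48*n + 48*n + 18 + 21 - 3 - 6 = 240*b^3 - 280*b^2 - 140*b + n^2*(160*b - 240) + n*(-400*b^2 + 560*b + 60) + 30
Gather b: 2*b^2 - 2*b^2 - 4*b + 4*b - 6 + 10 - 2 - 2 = 0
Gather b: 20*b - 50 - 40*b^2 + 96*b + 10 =-40*b^2 + 116*b - 40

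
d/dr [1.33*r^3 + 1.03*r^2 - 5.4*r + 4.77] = 3.99*r^2 + 2.06*r - 5.4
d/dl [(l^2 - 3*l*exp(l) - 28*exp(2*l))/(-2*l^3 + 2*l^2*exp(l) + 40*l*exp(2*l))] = (2*l^2*exp(l) + l^2 - 14*l*exp(l) + 35*exp(2*l))/(2*l^2*(l^2 - 10*l*exp(l) + 25*exp(2*l)))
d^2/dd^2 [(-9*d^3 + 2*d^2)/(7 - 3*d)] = 2*(81*d^3 - 567*d^2 + 1323*d - 98)/(27*d^3 - 189*d^2 + 441*d - 343)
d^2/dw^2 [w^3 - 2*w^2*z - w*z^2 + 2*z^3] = 6*w - 4*z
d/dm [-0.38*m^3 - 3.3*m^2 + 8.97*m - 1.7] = -1.14*m^2 - 6.6*m + 8.97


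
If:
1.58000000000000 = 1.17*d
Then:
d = 1.35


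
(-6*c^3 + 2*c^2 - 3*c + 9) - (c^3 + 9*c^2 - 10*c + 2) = -7*c^3 - 7*c^2 + 7*c + 7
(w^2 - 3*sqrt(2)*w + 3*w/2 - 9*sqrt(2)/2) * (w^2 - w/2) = w^4 - 3*sqrt(2)*w^3 + w^3 - 3*sqrt(2)*w^2 - 3*w^2/4 + 9*sqrt(2)*w/4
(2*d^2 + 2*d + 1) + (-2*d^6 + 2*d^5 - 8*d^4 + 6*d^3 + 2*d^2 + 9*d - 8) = -2*d^6 + 2*d^5 - 8*d^4 + 6*d^3 + 4*d^2 + 11*d - 7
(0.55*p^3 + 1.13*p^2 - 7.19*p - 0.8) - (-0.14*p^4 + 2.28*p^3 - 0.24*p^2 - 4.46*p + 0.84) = 0.14*p^4 - 1.73*p^3 + 1.37*p^2 - 2.73*p - 1.64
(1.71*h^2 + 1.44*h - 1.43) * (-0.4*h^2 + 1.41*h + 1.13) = -0.684*h^4 + 1.8351*h^3 + 4.5347*h^2 - 0.3891*h - 1.6159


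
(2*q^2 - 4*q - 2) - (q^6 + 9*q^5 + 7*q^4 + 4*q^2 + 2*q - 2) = -q^6 - 9*q^5 - 7*q^4 - 2*q^2 - 6*q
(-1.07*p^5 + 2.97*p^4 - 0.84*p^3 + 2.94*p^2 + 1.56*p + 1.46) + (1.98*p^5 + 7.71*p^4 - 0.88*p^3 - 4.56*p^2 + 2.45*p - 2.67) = 0.91*p^5 + 10.68*p^4 - 1.72*p^3 - 1.62*p^2 + 4.01*p - 1.21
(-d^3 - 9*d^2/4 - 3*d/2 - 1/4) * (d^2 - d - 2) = -d^5 - 5*d^4/4 + 11*d^3/4 + 23*d^2/4 + 13*d/4 + 1/2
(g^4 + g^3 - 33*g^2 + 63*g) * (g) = g^5 + g^4 - 33*g^3 + 63*g^2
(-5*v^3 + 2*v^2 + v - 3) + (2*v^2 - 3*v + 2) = -5*v^3 + 4*v^2 - 2*v - 1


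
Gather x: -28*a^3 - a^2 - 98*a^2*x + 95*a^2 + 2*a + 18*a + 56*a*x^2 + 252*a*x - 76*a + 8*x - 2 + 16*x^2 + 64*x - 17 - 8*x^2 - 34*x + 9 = -28*a^3 + 94*a^2 - 56*a + x^2*(56*a + 8) + x*(-98*a^2 + 252*a + 38) - 10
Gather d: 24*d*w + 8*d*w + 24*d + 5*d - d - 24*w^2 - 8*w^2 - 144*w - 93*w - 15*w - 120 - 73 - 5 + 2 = d*(32*w + 28) - 32*w^2 - 252*w - 196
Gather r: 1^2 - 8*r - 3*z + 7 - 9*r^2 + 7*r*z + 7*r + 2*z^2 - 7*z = -9*r^2 + r*(7*z - 1) + 2*z^2 - 10*z + 8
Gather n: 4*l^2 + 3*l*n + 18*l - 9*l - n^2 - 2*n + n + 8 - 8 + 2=4*l^2 + 9*l - n^2 + n*(3*l - 1) + 2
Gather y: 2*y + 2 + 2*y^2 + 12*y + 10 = 2*y^2 + 14*y + 12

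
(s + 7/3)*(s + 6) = s^2 + 25*s/3 + 14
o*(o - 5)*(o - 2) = o^3 - 7*o^2 + 10*o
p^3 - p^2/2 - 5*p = p*(p - 5/2)*(p + 2)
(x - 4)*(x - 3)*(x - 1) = x^3 - 8*x^2 + 19*x - 12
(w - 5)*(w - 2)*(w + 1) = w^3 - 6*w^2 + 3*w + 10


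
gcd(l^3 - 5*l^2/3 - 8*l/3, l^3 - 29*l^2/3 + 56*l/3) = l^2 - 8*l/3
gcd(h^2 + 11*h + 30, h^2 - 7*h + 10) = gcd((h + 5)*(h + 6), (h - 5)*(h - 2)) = 1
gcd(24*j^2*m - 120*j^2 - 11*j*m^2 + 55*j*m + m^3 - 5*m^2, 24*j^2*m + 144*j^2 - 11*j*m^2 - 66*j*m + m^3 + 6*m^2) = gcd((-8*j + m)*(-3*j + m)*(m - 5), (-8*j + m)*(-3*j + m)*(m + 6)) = 24*j^2 - 11*j*m + m^2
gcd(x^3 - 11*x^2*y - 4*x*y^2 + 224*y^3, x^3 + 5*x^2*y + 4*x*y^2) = x + 4*y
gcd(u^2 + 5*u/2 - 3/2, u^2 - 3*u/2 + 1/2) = u - 1/2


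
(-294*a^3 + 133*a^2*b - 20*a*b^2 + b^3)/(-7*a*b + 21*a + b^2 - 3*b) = (42*a^2 - 13*a*b + b^2)/(b - 3)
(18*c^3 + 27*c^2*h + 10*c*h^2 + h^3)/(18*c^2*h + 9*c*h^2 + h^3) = (c + h)/h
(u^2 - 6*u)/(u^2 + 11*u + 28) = u*(u - 6)/(u^2 + 11*u + 28)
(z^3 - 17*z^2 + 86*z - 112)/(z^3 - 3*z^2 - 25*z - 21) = (z^2 - 10*z + 16)/(z^2 + 4*z + 3)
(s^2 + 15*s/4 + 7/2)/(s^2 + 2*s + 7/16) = 4*(s + 2)/(4*s + 1)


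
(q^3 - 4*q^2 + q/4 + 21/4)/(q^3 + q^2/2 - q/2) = (4*q^2 - 20*q + 21)/(2*q*(2*q - 1))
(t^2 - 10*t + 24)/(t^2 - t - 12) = (t - 6)/(t + 3)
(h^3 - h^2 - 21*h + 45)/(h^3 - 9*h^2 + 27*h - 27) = (h + 5)/(h - 3)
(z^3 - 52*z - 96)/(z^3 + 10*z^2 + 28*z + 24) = (z - 8)/(z + 2)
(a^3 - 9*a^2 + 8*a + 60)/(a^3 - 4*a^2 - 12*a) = (a - 5)/a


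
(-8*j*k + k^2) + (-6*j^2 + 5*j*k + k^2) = -6*j^2 - 3*j*k + 2*k^2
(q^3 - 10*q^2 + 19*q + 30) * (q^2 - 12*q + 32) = q^5 - 22*q^4 + 171*q^3 - 518*q^2 + 248*q + 960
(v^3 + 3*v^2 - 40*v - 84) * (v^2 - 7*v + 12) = v^5 - 4*v^4 - 49*v^3 + 232*v^2 + 108*v - 1008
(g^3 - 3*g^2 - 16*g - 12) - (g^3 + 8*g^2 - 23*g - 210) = -11*g^2 + 7*g + 198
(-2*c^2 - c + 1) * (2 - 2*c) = 4*c^3 - 2*c^2 - 4*c + 2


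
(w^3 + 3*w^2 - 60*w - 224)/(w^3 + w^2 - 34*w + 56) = (w^2 - 4*w - 32)/(w^2 - 6*w + 8)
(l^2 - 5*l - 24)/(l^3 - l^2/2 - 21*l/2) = 2*(l - 8)/(l*(2*l - 7))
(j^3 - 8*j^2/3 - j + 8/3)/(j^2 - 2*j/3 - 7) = (-3*j^3 + 8*j^2 + 3*j - 8)/(-3*j^2 + 2*j + 21)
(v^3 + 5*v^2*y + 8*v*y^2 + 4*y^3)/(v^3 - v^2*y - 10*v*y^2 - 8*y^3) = (-v - 2*y)/(-v + 4*y)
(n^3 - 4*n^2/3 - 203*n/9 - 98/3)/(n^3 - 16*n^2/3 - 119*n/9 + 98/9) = (3*n^2 - 11*n - 42)/(3*n^2 - 23*n + 14)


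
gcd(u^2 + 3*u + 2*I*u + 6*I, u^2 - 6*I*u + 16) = u + 2*I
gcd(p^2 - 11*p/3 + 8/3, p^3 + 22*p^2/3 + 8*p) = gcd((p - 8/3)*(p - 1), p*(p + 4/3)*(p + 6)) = 1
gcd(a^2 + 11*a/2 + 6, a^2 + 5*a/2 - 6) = a + 4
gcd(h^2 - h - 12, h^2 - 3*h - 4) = h - 4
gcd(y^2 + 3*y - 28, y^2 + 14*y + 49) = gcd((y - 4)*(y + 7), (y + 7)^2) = y + 7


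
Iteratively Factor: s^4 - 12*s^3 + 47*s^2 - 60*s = (s - 5)*(s^3 - 7*s^2 + 12*s) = s*(s - 5)*(s^2 - 7*s + 12) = s*(s - 5)*(s - 3)*(s - 4)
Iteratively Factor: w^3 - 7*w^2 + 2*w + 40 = (w - 5)*(w^2 - 2*w - 8) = (w - 5)*(w + 2)*(w - 4)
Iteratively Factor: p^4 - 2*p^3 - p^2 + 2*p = (p + 1)*(p^3 - 3*p^2 + 2*p) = (p - 2)*(p + 1)*(p^2 - p) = (p - 2)*(p - 1)*(p + 1)*(p)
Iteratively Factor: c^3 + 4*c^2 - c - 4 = (c + 4)*(c^2 - 1) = (c - 1)*(c + 4)*(c + 1)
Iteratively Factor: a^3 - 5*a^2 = (a)*(a^2 - 5*a) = a^2*(a - 5)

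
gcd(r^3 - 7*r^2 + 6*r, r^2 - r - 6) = 1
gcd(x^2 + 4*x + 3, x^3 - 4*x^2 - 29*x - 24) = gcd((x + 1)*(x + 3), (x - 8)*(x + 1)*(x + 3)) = x^2 + 4*x + 3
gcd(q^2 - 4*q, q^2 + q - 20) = q - 4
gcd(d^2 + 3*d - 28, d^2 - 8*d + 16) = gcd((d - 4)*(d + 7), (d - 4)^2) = d - 4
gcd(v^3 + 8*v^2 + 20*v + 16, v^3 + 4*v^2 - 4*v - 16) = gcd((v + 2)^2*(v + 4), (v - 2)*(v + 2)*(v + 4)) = v^2 + 6*v + 8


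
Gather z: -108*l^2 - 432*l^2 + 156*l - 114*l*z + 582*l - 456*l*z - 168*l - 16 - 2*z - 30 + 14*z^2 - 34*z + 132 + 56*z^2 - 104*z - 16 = -540*l^2 + 570*l + 70*z^2 + z*(-570*l - 140) + 70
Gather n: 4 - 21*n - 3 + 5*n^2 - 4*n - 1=5*n^2 - 25*n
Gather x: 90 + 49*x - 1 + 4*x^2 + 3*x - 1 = 4*x^2 + 52*x + 88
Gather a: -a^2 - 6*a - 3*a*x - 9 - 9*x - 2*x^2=-a^2 + a*(-3*x - 6) - 2*x^2 - 9*x - 9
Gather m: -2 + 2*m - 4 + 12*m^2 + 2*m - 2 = 12*m^2 + 4*m - 8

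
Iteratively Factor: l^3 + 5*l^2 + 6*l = (l)*(l^2 + 5*l + 6) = l*(l + 2)*(l + 3)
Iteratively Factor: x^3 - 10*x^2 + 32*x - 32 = (x - 4)*(x^2 - 6*x + 8) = (x - 4)*(x - 2)*(x - 4)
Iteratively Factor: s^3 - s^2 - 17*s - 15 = (s - 5)*(s^2 + 4*s + 3) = (s - 5)*(s + 1)*(s + 3)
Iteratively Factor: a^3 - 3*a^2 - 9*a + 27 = (a + 3)*(a^2 - 6*a + 9) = (a - 3)*(a + 3)*(a - 3)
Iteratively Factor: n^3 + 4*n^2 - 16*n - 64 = (n - 4)*(n^2 + 8*n + 16) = (n - 4)*(n + 4)*(n + 4)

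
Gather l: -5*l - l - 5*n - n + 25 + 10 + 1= -6*l - 6*n + 36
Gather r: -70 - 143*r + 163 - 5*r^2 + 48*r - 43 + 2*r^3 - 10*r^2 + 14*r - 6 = 2*r^3 - 15*r^2 - 81*r + 44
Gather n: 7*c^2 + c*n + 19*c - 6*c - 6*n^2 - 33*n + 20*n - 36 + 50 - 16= 7*c^2 + 13*c - 6*n^2 + n*(c - 13) - 2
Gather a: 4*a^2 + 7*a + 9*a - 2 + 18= 4*a^2 + 16*a + 16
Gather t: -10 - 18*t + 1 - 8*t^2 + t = -8*t^2 - 17*t - 9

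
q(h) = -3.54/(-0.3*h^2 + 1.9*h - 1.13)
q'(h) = -3.54*(0.6*h - 1.9)/(-0.3*h^2 + 1.9*h - 1.13)^2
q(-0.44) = 1.75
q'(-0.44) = 1.87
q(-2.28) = 0.50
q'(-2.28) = 0.23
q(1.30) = -4.25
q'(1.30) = 5.71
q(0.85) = -13.20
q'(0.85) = 68.38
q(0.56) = 22.11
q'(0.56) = 216.06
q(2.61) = -1.98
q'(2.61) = 0.37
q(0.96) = -8.48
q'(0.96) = 26.89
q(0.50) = 13.88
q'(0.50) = 87.10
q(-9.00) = 0.08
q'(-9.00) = 0.01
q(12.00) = 0.16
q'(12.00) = -0.04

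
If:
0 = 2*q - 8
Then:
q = 4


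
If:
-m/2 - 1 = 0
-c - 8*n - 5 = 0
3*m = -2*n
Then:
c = -29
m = -2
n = 3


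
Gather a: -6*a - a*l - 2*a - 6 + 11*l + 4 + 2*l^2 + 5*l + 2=a*(-l - 8) + 2*l^2 + 16*l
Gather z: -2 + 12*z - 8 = 12*z - 10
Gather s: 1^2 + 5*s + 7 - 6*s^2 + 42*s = -6*s^2 + 47*s + 8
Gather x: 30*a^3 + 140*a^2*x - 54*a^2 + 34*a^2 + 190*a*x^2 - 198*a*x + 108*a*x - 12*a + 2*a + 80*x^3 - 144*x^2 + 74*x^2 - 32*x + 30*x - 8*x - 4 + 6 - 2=30*a^3 - 20*a^2 - 10*a + 80*x^3 + x^2*(190*a - 70) + x*(140*a^2 - 90*a - 10)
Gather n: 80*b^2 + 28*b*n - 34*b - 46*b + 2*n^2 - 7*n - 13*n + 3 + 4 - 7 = 80*b^2 - 80*b + 2*n^2 + n*(28*b - 20)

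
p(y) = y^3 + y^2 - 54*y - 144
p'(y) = 3*y^2 + 2*y - 54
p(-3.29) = 8.87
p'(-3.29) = -28.11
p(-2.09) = -35.90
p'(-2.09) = -45.08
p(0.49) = -170.10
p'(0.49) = -52.30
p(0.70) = -180.97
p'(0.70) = -51.13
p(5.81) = -227.86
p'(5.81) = 58.89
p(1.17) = -204.21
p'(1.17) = -47.55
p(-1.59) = -59.63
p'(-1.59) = -49.60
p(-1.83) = -47.96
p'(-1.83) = -47.61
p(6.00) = -216.00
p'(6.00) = 66.00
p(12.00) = 1080.00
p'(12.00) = 402.00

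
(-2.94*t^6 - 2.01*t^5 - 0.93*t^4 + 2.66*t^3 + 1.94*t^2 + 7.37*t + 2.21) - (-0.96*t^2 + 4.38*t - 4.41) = -2.94*t^6 - 2.01*t^5 - 0.93*t^4 + 2.66*t^3 + 2.9*t^2 + 2.99*t + 6.62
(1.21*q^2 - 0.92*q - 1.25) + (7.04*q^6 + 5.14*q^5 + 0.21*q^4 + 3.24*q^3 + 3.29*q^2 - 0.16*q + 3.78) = 7.04*q^6 + 5.14*q^5 + 0.21*q^4 + 3.24*q^3 + 4.5*q^2 - 1.08*q + 2.53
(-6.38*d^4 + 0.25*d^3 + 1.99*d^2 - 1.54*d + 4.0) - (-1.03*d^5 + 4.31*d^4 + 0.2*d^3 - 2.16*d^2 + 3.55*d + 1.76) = 1.03*d^5 - 10.69*d^4 + 0.05*d^3 + 4.15*d^2 - 5.09*d + 2.24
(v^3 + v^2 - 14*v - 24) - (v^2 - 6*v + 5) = v^3 - 8*v - 29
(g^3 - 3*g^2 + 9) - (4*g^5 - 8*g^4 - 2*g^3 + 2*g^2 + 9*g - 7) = -4*g^5 + 8*g^4 + 3*g^3 - 5*g^2 - 9*g + 16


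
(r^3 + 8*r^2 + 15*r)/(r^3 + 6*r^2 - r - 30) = r/(r - 2)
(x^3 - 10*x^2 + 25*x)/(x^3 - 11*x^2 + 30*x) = (x - 5)/(x - 6)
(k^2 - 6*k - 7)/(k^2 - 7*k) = (k + 1)/k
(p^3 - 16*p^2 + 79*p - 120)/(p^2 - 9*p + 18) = (p^2 - 13*p + 40)/(p - 6)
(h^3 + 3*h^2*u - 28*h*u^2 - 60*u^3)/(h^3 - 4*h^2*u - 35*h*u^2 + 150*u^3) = (-h - 2*u)/(-h + 5*u)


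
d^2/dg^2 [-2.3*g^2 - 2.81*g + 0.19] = -4.60000000000000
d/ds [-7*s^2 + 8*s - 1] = 8 - 14*s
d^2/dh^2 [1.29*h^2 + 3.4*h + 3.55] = 2.58000000000000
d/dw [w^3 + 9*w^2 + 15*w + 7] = 3*w^2 + 18*w + 15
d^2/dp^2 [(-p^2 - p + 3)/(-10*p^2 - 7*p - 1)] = 6*(10*p^3 - 310*p^2 - 220*p - 41)/(1000*p^6 + 2100*p^5 + 1770*p^4 + 763*p^3 + 177*p^2 + 21*p + 1)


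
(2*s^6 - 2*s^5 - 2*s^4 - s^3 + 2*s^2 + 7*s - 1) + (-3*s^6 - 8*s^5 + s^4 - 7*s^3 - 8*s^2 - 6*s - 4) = -s^6 - 10*s^5 - s^4 - 8*s^3 - 6*s^2 + s - 5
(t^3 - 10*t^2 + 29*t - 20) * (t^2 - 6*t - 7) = t^5 - 16*t^4 + 82*t^3 - 124*t^2 - 83*t + 140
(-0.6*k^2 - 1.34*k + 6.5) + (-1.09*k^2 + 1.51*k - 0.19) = -1.69*k^2 + 0.17*k + 6.31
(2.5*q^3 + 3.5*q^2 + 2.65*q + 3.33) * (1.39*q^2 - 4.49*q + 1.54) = 3.475*q^5 - 6.36*q^4 - 8.1815*q^3 - 1.8798*q^2 - 10.8707*q + 5.1282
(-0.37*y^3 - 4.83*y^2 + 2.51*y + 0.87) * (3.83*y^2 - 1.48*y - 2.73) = -1.4171*y^5 - 17.9513*y^4 + 17.7718*y^3 + 12.8032*y^2 - 8.1399*y - 2.3751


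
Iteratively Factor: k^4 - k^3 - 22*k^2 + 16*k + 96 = (k - 3)*(k^3 + 2*k^2 - 16*k - 32) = (k - 4)*(k - 3)*(k^2 + 6*k + 8) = (k - 4)*(k - 3)*(k + 2)*(k + 4)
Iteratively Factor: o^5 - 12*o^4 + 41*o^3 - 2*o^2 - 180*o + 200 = (o - 2)*(o^4 - 10*o^3 + 21*o^2 + 40*o - 100) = (o - 5)*(o - 2)*(o^3 - 5*o^2 - 4*o + 20) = (o - 5)*(o - 2)*(o + 2)*(o^2 - 7*o + 10) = (o - 5)^2*(o - 2)*(o + 2)*(o - 2)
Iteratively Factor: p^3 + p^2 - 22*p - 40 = (p - 5)*(p^2 + 6*p + 8) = (p - 5)*(p + 2)*(p + 4)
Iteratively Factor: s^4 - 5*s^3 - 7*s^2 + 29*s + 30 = (s + 2)*(s^3 - 7*s^2 + 7*s + 15) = (s - 5)*(s + 2)*(s^2 - 2*s - 3) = (s - 5)*(s + 1)*(s + 2)*(s - 3)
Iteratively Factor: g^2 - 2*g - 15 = (g - 5)*(g + 3)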